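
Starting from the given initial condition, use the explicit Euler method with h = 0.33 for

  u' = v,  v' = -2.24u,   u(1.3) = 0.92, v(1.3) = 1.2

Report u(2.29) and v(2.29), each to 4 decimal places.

1.3381, -1.5525

Euler on (u,v): u_{n+1} = u_n + h·u', v_{n+1} = v_n + h·v'.
1.300000: (0.920000, 1.200000); f=(1.200000, -2.060800) → (1.316000, 0.519936)
1.630000: (1.316000, 0.519936); f=(0.519936, -2.947840) → (1.487579, -0.452851)
1.960000: (1.487579, -0.452851); f=(-0.452851, -3.332177) → (1.338138, -1.552470)
(u(2.29), v(2.29)) ≈ (1.3381, -1.5525)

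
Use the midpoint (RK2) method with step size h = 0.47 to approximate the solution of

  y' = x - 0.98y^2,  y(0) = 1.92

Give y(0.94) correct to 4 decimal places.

Midpoint: k1 = f(x_n, y_n); k2 = f(x_n + h/2, y_n + (h/2)·k1); y_{n+1} = y_n + h·k2.
x=0.000000, y=1.920000:
  k1 = f(0.000000, 1.920000) = -3.612672
  k2 = f(0.235000, 1.071022) = -0.889147
  y ← 1.920000 + 0.47·(-0.889147) = 1.502101
x=0.470000, y=1.502101:
  k1 = f(0.470000, 1.502101) = -1.741182
  k2 = f(0.705000, 1.092923) = -0.465592
  y ← 1.502101 + 0.47·(-0.465592) = 1.283273
y(0.94) ≈ 1.2833

1.2833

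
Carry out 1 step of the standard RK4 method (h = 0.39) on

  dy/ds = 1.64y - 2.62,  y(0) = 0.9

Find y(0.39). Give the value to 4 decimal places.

RK4: k1 = f(s_n, y_n); k2 = f(s_n + h/2, y_n + (h/2)·k1); k3 = f(s_n + h/2, y_n + (h/2)·k2); k4 = f(s_n + h, y_n + h·k3); y_{n+1} = y_n + (h/6)·(k1 + 2k2 + 2k3 + k4).
s=0.000000, y=0.900000:
  k1 = f(0.000000, 0.900000) = -1.144000
  k2 = f(0.195000, 0.676920) = -1.509851
  k3 = f(0.195000, 0.605579) = -1.626850
  k4 = f(0.390000, 0.265528) = -2.184534
  y ← 0.900000 + (0.39/6)·(k1 + 2k2 + 2k3 + k4) = 0.275874
y(0.39) ≈ 0.2759

0.2759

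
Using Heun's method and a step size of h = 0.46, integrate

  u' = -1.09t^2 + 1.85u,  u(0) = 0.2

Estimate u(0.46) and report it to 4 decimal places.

0.3896

Heun: k1 = f(t_n, u_n); k2 = f(t_n + h, u_n + h·k1); u_{n+1} = u_n + (h/2)·(k1 + k2).
t=0.000000, u=0.200000:
  k1 = f(0.000000, 0.200000) = 0.370000
  k2 = f(0.460000, 0.370200) = 0.454226
  u ← 0.200000 + (0.46/2)·(0.370000 + 0.454226) = 0.389572
u(0.46) ≈ 0.3896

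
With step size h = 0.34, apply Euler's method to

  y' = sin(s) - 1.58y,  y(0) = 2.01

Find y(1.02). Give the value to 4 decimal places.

Euler: y_{n+1} = y_n + h·f(s_n, y_n).
s=0.000000, y=2.010000: f=-3.175800 → y ← 2.010000 + 0.34·(-3.175800) = 0.930228
s=0.340000, y=0.930228: f=-1.136273 → y ← 0.930228 + 0.34·(-1.136273) = 0.543895
s=0.680000, y=0.543895: f=-0.230561 → y ← 0.543895 + 0.34·(-0.230561) = 0.465504
y(1.02) ≈ 0.4655

0.4655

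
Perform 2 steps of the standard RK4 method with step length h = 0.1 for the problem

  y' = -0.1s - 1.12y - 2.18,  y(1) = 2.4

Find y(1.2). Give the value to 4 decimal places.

1.5080

RK4: k1 = f(s_n, y_n); k2 = f(s_n + h/2, y_n + (h/2)·k1); k3 = f(s_n + h/2, y_n + (h/2)·k2); k4 = f(s_n + h, y_n + h·k3); y_{n+1} = y_n + (h/6)·(k1 + 2k2 + 2k3 + k4).
s=1.000000, y=2.400000:
  k1 = f(1.000000, 2.400000) = -4.968000
  k2 = f(1.050000, 2.151600) = -4.694792
  k3 = f(1.050000, 2.165260) = -4.710092
  k4 = f(1.100000, 1.928991) = -4.450470
  y ← 2.400000 + (0.1/6)·(k1 + 2k2 + 2k3 + k4) = 1.929529
s=1.100000, y=1.929529:
  k1 = f(1.100000, 1.929529) = -4.451073
  k2 = f(1.150000, 1.706976) = -4.206813
  k3 = f(1.150000, 1.719189) = -4.220491
  k4 = f(1.200000, 1.507480) = -3.988378
  y ← 1.929529 + (0.1/6)·(k1 + 2k2 + 2k3 + k4) = 1.507962
y(1.2) ≈ 1.5080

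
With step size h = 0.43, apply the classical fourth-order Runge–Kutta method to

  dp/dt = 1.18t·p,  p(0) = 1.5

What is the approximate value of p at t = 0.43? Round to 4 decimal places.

1.6729

RK4: k1 = f(t_n, p_n); k2 = f(t_n + h/2, p_n + (h/2)·k1); k3 = f(t_n + h/2, p_n + (h/2)·k2); k4 = f(t_n + h, p_n + h·k3); p_{n+1} = p_n + (h/6)·(k1 + 2k2 + 2k3 + k4).
t=0.000000, p=1.500000:
  k1 = f(0.000000, 1.500000) = 0.000000
  k2 = f(0.215000, 1.500000) = 0.380550
  k3 = f(0.215000, 1.581818) = 0.401307
  k4 = f(0.430000, 1.672562) = 0.848658
  p ← 1.500000 + (0.43/6)·(k1 + 2k2 + 2k3 + k4) = 1.672887
p(0.43) ≈ 1.6729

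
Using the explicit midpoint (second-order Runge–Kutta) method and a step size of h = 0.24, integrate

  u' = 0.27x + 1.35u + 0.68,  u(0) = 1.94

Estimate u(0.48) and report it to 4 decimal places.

Midpoint: k1 = f(x_n, u_n); k2 = f(x_n + h/2, u_n + (h/2)·k1); u_{n+1} = u_n + h·k2.
x=0.000000, u=1.940000:
  k1 = f(0.000000, 1.940000) = 3.299000
  k2 = f(0.120000, 2.335880) = 3.865838
  u ← 1.940000 + 0.24·3.865838 = 2.867801
x=0.240000, u=2.867801:
  k1 = f(0.240000, 2.867801) = 4.616332
  k2 = f(0.360000, 3.421761) = 5.396577
  u ← 2.867801 + 0.24·5.396577 = 4.162980
u(0.48) ≈ 4.1630

4.1630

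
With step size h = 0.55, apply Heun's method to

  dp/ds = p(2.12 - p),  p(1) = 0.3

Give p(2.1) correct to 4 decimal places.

1.2738

Heun: k1 = f(s_n, p_n); k2 = f(s_n + h, p_n + h·k1); p_{n+1} = p_n + (h/2)·(k1 + k2).
s=1.000000, p=0.300000:
  k1 = f(1.000000, 0.300000) = 0.546000
  k2 = f(1.550000, 0.600300) = 0.912276
  p ← 0.300000 + (0.55/2)·(0.546000 + 0.912276) = 0.701026
s=1.550000, p=0.701026:
  k1 = f(1.550000, 0.701026) = 0.994738
  k2 = f(2.100000, 1.248132) = 1.088207
  p ← 0.701026 + (0.55/2)·(0.994738 + 1.088207) = 1.273836
p(2.1) ≈ 1.2738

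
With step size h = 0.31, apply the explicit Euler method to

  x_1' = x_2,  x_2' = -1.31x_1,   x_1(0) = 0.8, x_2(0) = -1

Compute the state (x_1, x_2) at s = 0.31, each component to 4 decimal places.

0.4900, -1.3249

Euler on (x_1,x_2): x_1_{n+1} = x_1_n + h·x_1', x_2_{n+1} = x_2_n + h·x_2'.
0.000000: (0.800000, -1.000000); f=(-1.000000, -1.048000) → (0.490000, -1.324880)
(x_1(0.31), x_2(0.31)) ≈ (0.4900, -1.3249)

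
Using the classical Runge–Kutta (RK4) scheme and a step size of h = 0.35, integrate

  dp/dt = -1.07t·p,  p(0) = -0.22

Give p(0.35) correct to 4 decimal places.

RK4: k1 = f(t_n, p_n); k2 = f(t_n + h/2, p_n + (h/2)·k1); k3 = f(t_n + h/2, p_n + (h/2)·k2); k4 = f(t_n + h, p_n + h·k3); p_{n+1} = p_n + (h/6)·(k1 + 2k2 + 2k3 + k4).
t=0.000000, p=-0.220000:
  k1 = f(0.000000, -0.220000) = 0.000000
  k2 = f(0.175000, -0.220000) = 0.041195
  k3 = f(0.175000, -0.212791) = 0.039845
  k4 = f(0.350000, -0.206054) = 0.077167
  p ← -0.220000 + (0.35/6)·(k1 + 2k2 + 2k3 + k4) = -0.206044
p(0.35) ≈ -0.2060

-0.2060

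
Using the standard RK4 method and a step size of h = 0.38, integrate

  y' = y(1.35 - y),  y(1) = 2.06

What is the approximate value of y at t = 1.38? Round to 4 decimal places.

1.7018

RK4: k1 = f(t_n, y_n); k2 = f(t_n + h/2, y_n + (h/2)·k1); k3 = f(t_n + h/2, y_n + (h/2)·k2); k4 = f(t_n + h, y_n + h·k3); y_{n+1} = y_n + (h/6)·(k1 + 2k2 + 2k3 + k4).
t=1.000000, y=2.060000:
  k1 = f(1.000000, 2.060000) = -1.462600
  k2 = f(1.190000, 1.782106) = -0.770059
  k3 = f(1.190000, 1.913689) = -1.078725
  k4 = f(1.380000, 1.650084) = -0.495165
  y ← 2.060000 + (0.38/6)·(k1 + 2k2 + 2k3 + k4) = 1.701829
y(1.38) ≈ 1.7018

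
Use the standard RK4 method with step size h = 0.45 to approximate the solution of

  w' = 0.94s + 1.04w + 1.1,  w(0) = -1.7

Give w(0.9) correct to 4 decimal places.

-2.1622

RK4: k1 = f(s_n, w_n); k2 = f(s_n + h/2, w_n + (h/2)·k1); k3 = f(s_n + h/2, w_n + (h/2)·k2); k4 = f(s_n + h, w_n + h·k3); w_{n+1} = w_n + (h/6)·(k1 + 2k2 + 2k3 + k4).
s=0.000000, w=-1.700000:
  k1 = f(0.000000, -1.700000) = -0.668000
  k2 = f(0.225000, -1.850300) = -0.612812
  k3 = f(0.225000, -1.837883) = -0.599898
  k4 = f(0.450000, -1.969954) = -0.525752
  w ← -1.700000 + (0.45/6)·(k1 + 2k2 + 2k3 + k4) = -1.971438
s=0.450000, w=-1.971438:
  k1 = f(0.450000, -1.971438) = -0.527295
  k2 = f(0.675000, -2.090079) = -0.439183
  k3 = f(0.675000, -2.070254) = -0.418564
  k4 = f(0.900000, -2.159792) = -0.300183
  w ← -1.971438 + (0.45/6)·(k1 + 2k2 + 2k3 + k4) = -2.162161
w(0.9) ≈ -2.1622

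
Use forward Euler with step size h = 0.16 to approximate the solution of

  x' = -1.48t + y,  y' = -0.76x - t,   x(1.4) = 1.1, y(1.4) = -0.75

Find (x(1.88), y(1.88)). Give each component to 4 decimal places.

Euler on (x,y): x_{n+1} = x_n + h·x', y_{n+1} = y_n + h·y'.
1.400000: (1.100000, -0.750000); f=(-2.822000, -2.236000) → (0.648480, -1.107760)
1.560000: (0.648480, -1.107760); f=(-3.416560, -2.052845) → (0.101830, -1.436215)
1.720000: (0.101830, -1.436215); f=(-3.981815, -1.797391) → (-0.535260, -1.723798)
(x(1.88), y(1.88)) ≈ (-0.5353, -1.7238)

-0.5353, -1.7238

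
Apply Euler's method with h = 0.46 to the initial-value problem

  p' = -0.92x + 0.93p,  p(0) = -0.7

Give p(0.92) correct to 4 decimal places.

Euler: p_{n+1} = p_n + h·f(x_n, p_n).
x=0.000000, p=-0.700000: f=-0.651000 → p ← -0.700000 + 0.46·(-0.651000) = -0.999460
x=0.460000, p=-0.999460: f=-1.352698 → p ← -0.999460 + 0.46·(-1.352698) = -1.621701
p(0.92) ≈ -1.6217

-1.6217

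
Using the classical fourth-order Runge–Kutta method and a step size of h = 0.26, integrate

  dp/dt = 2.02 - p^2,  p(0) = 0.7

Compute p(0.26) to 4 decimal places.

RK4: k1 = f(t_n, p_n); k2 = f(t_n + h/2, p_n + (h/2)·k1); k3 = f(t_n + h/2, p_n + (h/2)·k2); k4 = f(t_n + h, p_n + h·k3); p_{n+1} = p_n + (h/6)·(k1 + 2k2 + 2k3 + k4).
t=0.000000, p=0.700000:
  k1 = f(0.000000, 0.700000) = 1.530000
  k2 = f(0.130000, 0.898900) = 1.211979
  k3 = f(0.130000, 0.857557) = 1.284596
  k4 = f(0.260000, 1.033995) = 0.950855
  p ← 0.700000 + (0.26/6)·(k1 + 2k2 + 2k3 + k4) = 1.023873
p(0.26) ≈ 1.0239

1.0239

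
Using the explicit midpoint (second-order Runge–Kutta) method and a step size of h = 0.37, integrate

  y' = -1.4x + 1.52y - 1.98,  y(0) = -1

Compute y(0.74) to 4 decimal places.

Midpoint: k1 = f(x_n, y_n); k2 = f(x_n + h/2, y_n + (h/2)·k1); y_{n+1} = y_n + h·k2.
x=0.000000, y=-1.000000:
  k1 = f(0.000000, -1.000000) = -3.500000
  k2 = f(0.185000, -1.647500) = -4.743200
  y ← -1.000000 + 0.37·(-4.743200) = -2.754984
x=0.370000, y=-2.754984:
  k1 = f(0.370000, -2.754984) = -6.685576
  k2 = f(0.555000, -3.991816) = -8.824560
  y ← -2.754984 + 0.37·(-8.824560) = -6.020071
y(0.74) ≈ -6.0201

-6.0201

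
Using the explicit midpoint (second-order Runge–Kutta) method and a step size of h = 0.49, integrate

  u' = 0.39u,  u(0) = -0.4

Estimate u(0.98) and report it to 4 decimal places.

Midpoint: k1 = f(t_n, u_n); k2 = f(t_n + h/2, u_n + (h/2)·k1); u_{n+1} = u_n + h·k2.
t=0.000000, u=-0.400000:
  k1 = f(0.000000, -0.400000) = -0.156000
  k2 = f(0.245000, -0.438220) = -0.170906
  u ← -0.400000 + 0.49·(-0.170906) = -0.483744
t=0.490000, u=-0.483744:
  k1 = f(0.490000, -0.483744) = -0.188660
  k2 = f(0.735000, -0.529966) = -0.206687
  u ← -0.483744 + 0.49·(-0.206687) = -0.585020
u(0.98) ≈ -0.5850

-0.5850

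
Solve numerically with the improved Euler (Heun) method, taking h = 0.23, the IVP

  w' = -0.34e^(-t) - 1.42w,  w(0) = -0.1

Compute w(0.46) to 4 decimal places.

Heun: k1 = f(t_n, w_n); k2 = f(t_n + h, w_n + h·k1); w_{n+1} = w_n + (h/2)·(k1 + k2).
t=0.000000, w=-0.100000:
  k1 = f(0.000000, -0.100000) = -0.198000
  k2 = f(0.230000, -0.145540) = -0.063475
  w ← -0.100000 + (0.23/2)·(-0.198000 + (-0.063475)) = -0.130070
t=0.230000, w=-0.130070:
  k1 = f(0.230000, -0.130070) = -0.085443
  k2 = f(0.460000, -0.149721) = -0.002032
  w ← -0.130070 + (0.23/2)·(-0.085443 + (-0.002032)) = -0.140129
w(0.46) ≈ -0.1401

-0.1401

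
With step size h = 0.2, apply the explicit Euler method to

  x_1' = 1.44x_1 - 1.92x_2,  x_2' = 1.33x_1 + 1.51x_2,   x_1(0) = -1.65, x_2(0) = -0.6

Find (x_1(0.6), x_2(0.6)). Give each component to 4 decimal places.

Euler on (x_1,x_2): x_1_{n+1} = x_1_n + h·x_1', x_2_{n+1} = x_2_n + h·x_2'.
0.000000: (-1.650000, -0.600000); f=(-1.224000, -3.100500) → (-1.894800, -1.220100)
0.200000: (-1.894800, -1.220100); f=(-0.385920, -4.362435) → (-1.971984, -2.092587)
0.400000: (-1.971984, -2.092587); f=(1.178110, -5.782545) → (-1.736362, -3.249096)
(x_1(0.6), x_2(0.6)) ≈ (-1.7364, -3.2491)

-1.7364, -3.2491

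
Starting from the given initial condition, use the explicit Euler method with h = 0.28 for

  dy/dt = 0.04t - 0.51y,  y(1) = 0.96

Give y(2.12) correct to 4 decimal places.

Euler: y_{n+1} = y_n + h·f(t_n, y_n).
t=1.000000, y=0.960000: f=-0.449600 → y ← 0.960000 + 0.28·(-0.449600) = 0.834112
t=1.280000, y=0.834112: f=-0.374197 → y ← 0.834112 + 0.28·(-0.374197) = 0.729337
t=1.560000, y=0.729337: f=-0.309562 → y ← 0.729337 + 0.28·(-0.309562) = 0.642660
t=1.840000, y=0.642660: f=-0.254156 → y ← 0.642660 + 0.28·(-0.254156) = 0.571496
y(2.12) ≈ 0.5715

0.5715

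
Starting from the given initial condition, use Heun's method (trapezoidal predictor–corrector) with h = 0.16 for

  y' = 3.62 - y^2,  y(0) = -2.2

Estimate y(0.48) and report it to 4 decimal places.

Heun: k1 = f(t_n, y_n); k2 = f(t_n + h, y_n + h·k1); y_{n+1} = y_n + (h/2)·(k1 + k2).
t=0.000000, y=-2.200000:
  k1 = f(0.000000, -2.200000) = -1.220000
  k2 = f(0.160000, -2.395200) = -2.116983
  y ← -2.200000 + (0.16/2)·(-1.220000 + (-2.116983)) = -2.466959
t=0.160000, y=-2.466959:
  k1 = f(0.160000, -2.466959) = -2.465885
  k2 = f(0.320000, -2.861500) = -4.568184
  y ← -2.466959 + (0.16/2)·(-2.465885 + (-4.568184)) = -3.029684
t=0.320000, y=-3.029684:
  k1 = f(0.320000, -3.029684) = -5.558986
  k2 = f(0.480000, -3.919122) = -11.739516
  y ← -3.029684 + (0.16/2)·(-5.558986 + (-11.739516)) = -4.413564
y(0.48) ≈ -4.4136

-4.4136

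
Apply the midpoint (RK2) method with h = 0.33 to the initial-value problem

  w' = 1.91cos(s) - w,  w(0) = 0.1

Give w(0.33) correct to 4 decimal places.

Midpoint: k1 = f(s_n, w_n); k2 = f(s_n + h/2, w_n + (h/2)·k1); w_{n+1} = w_n + h·k2.
s=0.000000, w=0.100000:
  k1 = f(0.000000, 0.100000) = 1.810000
  k2 = f(0.165000, 0.398650) = 1.485409
  w ← 0.100000 + 0.33·1.485409 = 0.590185
w(0.33) ≈ 0.5902

0.5902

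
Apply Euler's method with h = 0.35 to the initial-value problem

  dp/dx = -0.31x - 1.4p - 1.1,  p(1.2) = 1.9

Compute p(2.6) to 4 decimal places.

-1.0143

Euler: p_{n+1} = p_n + h·f(x_n, p_n).
x=1.200000, p=1.900000: f=-4.132000 → p ← 1.900000 + 0.35·(-4.132000) = 0.453800
x=1.550000, p=0.453800: f=-2.215820 → p ← 0.453800 + 0.35·(-2.215820) = -0.321737
x=1.900000, p=-0.321737: f=-1.238568 → p ← -0.321737 + 0.35·(-1.238568) = -0.755236
x=2.250000, p=-0.755236: f=-0.740170 → p ← -0.755236 + 0.35·(-0.740170) = -1.014295
p(2.6) ≈ -1.0143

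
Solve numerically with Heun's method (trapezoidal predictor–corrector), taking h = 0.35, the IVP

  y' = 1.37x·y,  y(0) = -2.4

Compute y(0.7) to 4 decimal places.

Heun: k1 = f(x_n, y_n); k2 = f(x_n + h, y_n + h·k1); y_{n+1} = y_n + (h/2)·(k1 + k2).
x=0.000000, y=-2.400000:
  k1 = f(0.000000, -2.400000) = 0.000000
  k2 = f(0.350000, -2.400000) = -1.150800
  y ← -2.400000 + (0.35/2)·(0.000000 + (-1.150800)) = -2.601390
x=0.350000, y=-2.601390:
  k1 = f(0.350000, -2.601390) = -1.247367
  k2 = f(0.700000, -3.037968) = -2.913412
  y ← -2.601390 + (0.35/2)·(-1.247367 + (-2.913412)) = -3.329526
y(0.7) ≈ -3.3295

-3.3295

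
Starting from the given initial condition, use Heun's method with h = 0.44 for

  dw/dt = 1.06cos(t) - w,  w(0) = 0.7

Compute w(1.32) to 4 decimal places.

0.6620

Heun: k1 = f(t_n, w_n); k2 = f(t_n + h, w_n + h·k1); w_{n+1} = w_n + (h/2)·(k1 + k2).
t=0.000000, w=0.700000:
  k1 = f(0.000000, 0.700000) = 0.360000
  k2 = f(0.440000, 0.858400) = 0.100637
  w ← 0.700000 + (0.44/2)·(0.360000 + 0.100637) = 0.801340
t=0.440000, w=0.801340:
  k1 = f(0.440000, 0.801340) = 0.157697
  k2 = f(0.880000, 0.870727) = -0.195346
  w ← 0.801340 + (0.44/2)·(0.157697 + (-0.195346)) = 0.793057
t=0.880000, w=0.793057:
  k1 = f(0.880000, 0.793057) = -0.117677
  k2 = f(1.320000, 0.741279) = -0.478213
  w ← 0.793057 + (0.44/2)·(-0.117677 + (-0.478213)) = 0.661961
w(1.32) ≈ 0.6620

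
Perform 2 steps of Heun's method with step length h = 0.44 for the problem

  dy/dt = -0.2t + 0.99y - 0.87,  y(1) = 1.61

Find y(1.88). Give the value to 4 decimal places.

2.2242

Heun: k1 = f(t_n, y_n); k2 = f(t_n + h, y_n + h·k1); y_{n+1} = y_n + (h/2)·(k1 + k2).
t=1.000000, y=1.610000:
  k1 = f(1.000000, 1.610000) = 0.523900
  k2 = f(1.440000, 1.840516) = 0.664111
  y ← 1.610000 + (0.44/2)·(0.523900 + 0.664111) = 1.871362
t=1.440000, y=1.871362:
  k1 = f(1.440000, 1.871362) = 0.694649
  k2 = f(1.880000, 2.177008) = 0.909238
  y ← 1.871362 + (0.44/2)·(0.694649 + 0.909238) = 2.224217
y(1.88) ≈ 2.2242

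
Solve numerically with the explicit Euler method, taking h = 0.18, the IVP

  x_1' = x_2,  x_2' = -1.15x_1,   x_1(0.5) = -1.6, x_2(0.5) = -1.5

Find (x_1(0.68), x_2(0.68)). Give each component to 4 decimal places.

-1.8700, -1.1688

Euler on (x_1,x_2): x_1_{n+1} = x_1_n + h·x_1', x_2_{n+1} = x_2_n + h·x_2'.
0.500000: (-1.600000, -1.500000); f=(-1.500000, 1.840000) → (-1.870000, -1.168800)
(x_1(0.68), x_2(0.68)) ≈ (-1.8700, -1.1688)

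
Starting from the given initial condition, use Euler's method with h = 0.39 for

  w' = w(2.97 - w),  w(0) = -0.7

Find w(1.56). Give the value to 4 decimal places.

-188.0012

Euler: w_{n+1} = w_n + h·f(t_n, w_n).
t=0.000000, w=-0.700000: f=-2.569000 → w ← -0.700000 + 0.39·(-2.569000) = -1.701910
t=0.390000, w=-1.701910: f=-7.951170 → w ← -1.701910 + 0.39·(-7.951170) = -4.802866
t=0.780000, w=-4.802866: f=-37.332039 → w ← -4.802866 + 0.39·(-37.332039) = -19.362362
t=1.170000, w=-19.362362: f=-432.407268 → w ← -19.362362 + 0.39·(-432.407268) = -188.001196
w(1.56) ≈ -188.0012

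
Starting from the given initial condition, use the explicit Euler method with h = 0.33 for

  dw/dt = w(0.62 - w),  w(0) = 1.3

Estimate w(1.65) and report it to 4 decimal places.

Euler: w_{n+1} = w_n + h·f(t_n, w_n).
t=0.000000, w=1.300000: f=-0.884000 → w ← 1.300000 + 0.33·(-0.884000) = 1.008280
t=0.330000, w=1.008280: f=-0.391495 → w ← 1.008280 + 0.33·(-0.391495) = 0.879087
t=0.660000, w=0.879087: f=-0.227760 → w ← 0.879087 + 0.33·(-0.227760) = 0.803926
t=0.990000, w=0.803926: f=-0.147863 → w ← 0.803926 + 0.33·(-0.147863) = 0.755131
t=1.320000, w=0.755131: f=-0.102042 → w ← 0.755131 + 0.33·(-0.102042) = 0.721457
w(1.65) ≈ 0.7215

0.7215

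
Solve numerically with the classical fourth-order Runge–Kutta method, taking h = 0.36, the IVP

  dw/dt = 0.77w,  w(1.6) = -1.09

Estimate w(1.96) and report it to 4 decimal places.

-1.4382

RK4: k1 = f(t_n, w_n); k2 = f(t_n + h/2, w_n + (h/2)·k1); k3 = f(t_n + h/2, w_n + (h/2)·k2); k4 = f(t_n + h, w_n + h·k3); w_{n+1} = w_n + (h/6)·(k1 + 2k2 + 2k3 + k4).
t=1.600000, w=-1.090000:
  k1 = f(1.600000, -1.090000) = -0.839300
  k2 = f(1.780000, -1.241074) = -0.955627
  k3 = f(1.780000, -1.262013) = -0.971750
  k4 = f(1.960000, -1.439830) = -1.108669
  w ← -1.090000 + (0.36/6)·(k1 + 2k2 + 2k3 + k4) = -1.438163
w(1.96) ≈ -1.4382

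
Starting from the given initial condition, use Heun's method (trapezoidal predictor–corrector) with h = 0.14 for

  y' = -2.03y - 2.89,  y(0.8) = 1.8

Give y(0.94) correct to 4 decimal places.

Heun: k1 = f(x_n, y_n); k2 = f(x_n + h, y_n + h·k1); y_{n+1} = y_n + (h/2)·(k1 + k2).
x=0.800000, y=1.800000:
  k1 = f(0.800000, 1.800000) = -6.544000
  k2 = f(0.940000, 0.883840) = -4.684195
  y ← 1.800000 + (0.14/2)·(-6.544000 + (-4.684195)) = 1.014026
y(0.94) ≈ 1.0140

1.0140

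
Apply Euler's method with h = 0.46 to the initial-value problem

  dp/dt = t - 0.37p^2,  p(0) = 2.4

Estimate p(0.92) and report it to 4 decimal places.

Euler: p_{n+1} = p_n + h·f(t_n, p_n).
t=0.000000, p=2.400000: f=-2.131200 → p ← 2.400000 + 0.46·(-2.131200) = 1.419648
t=0.460000, p=1.419648: f=-0.285698 → p ← 1.419648 + 0.46·(-0.285698) = 1.288227
p(0.92) ≈ 1.2882

1.2882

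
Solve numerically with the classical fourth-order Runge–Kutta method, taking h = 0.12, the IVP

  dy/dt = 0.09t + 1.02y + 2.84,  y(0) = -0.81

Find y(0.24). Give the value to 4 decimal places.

RK4: k1 = f(t_n, y_n); k2 = f(t_n + h/2, y_n + (h/2)·k1); k3 = f(t_n + h/2, y_n + (h/2)·k2); k4 = f(t_n + h, y_n + h·k3); y_{n+1} = y_n + (h/6)·(k1 + 2k2 + 2k3 + k4).
t=0.000000, y=-0.810000:
  k1 = f(0.000000, -0.810000) = 2.013800
  k2 = f(0.060000, -0.689172) = 2.142445
  k3 = f(0.060000, -0.681453) = 2.150318
  k4 = f(0.120000, -0.551962) = 2.287799
  y ← -0.810000 + (0.12/6)·(k1 + 2k2 + 2k3 + k4) = -0.552258
t=0.120000, y=-0.552258:
  k1 = f(0.120000, -0.552258) = 2.287497
  k2 = f(0.180000, -0.415008) = 2.432892
  k3 = f(0.180000, -0.406284) = 2.441790
  k4 = f(0.240000, -0.259243) = 2.597172
  y ← -0.552258 + (0.12/6)·(k1 + 2k2 + 2k3 + k4) = -0.259577
y(0.24) ≈ -0.2596

-0.2596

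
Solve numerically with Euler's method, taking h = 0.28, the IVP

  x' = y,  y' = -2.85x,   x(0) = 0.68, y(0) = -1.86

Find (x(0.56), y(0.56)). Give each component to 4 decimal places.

-0.5135, -2.5297

Euler on (x,y): x_{n+1} = x_n + h·x', y_{n+1} = y_n + h·y'.
0.000000: (0.680000, -1.860000); f=(-1.860000, -1.938000) → (0.159200, -2.402640)
0.280000: (0.159200, -2.402640); f=(-2.402640, -0.453720) → (-0.513539, -2.529682)
(x(0.56), y(0.56)) ≈ (-0.5135, -2.5297)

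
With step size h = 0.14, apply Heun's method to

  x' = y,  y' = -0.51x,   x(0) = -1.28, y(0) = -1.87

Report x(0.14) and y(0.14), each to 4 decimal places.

Heun on (x,y): k1 = f(t_n, state_n); k2 = f(t_n + h, state_n + h·k1); state_{n+1} = state_n + (h/2)·(k1 + k2).
0.000000: (-1.280000, -1.870000)
  k1 = (-1.870000, 0.652800)
  predictor → (-1.541800, -1.778608)
  k2 = (-1.778608, 0.786318)
  → (-1.535403, -1.769262)
(x(0.14), y(0.14)) ≈ (-1.5354, -1.7693)

-1.5354, -1.7693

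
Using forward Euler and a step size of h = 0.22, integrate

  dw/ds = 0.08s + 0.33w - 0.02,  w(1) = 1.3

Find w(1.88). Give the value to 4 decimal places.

Euler: w_{n+1} = w_n + h·f(s_n, w_n).
s=1.000000, w=1.300000: f=0.489000 → w ← 1.300000 + 0.22·0.489000 = 1.407580
s=1.220000, w=1.407580: f=0.542101 → w ← 1.407580 + 0.22·0.542101 = 1.526842
s=1.440000, w=1.526842: f=0.599058 → w ← 1.526842 + 0.22·0.599058 = 1.658635
s=1.660000, w=1.658635: f=0.660150 → w ← 1.658635 + 0.22·0.660150 = 1.803868
w(1.88) ≈ 1.8039

1.8039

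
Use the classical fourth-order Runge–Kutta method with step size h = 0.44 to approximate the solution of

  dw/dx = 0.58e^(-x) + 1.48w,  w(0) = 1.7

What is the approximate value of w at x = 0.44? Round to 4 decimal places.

3.5563

RK4: k1 = f(x_n, w_n); k2 = f(x_n + h/2, w_n + (h/2)·k1); k3 = f(x_n + h/2, w_n + (h/2)·k2); k4 = f(x_n + h, w_n + h·k3); w_{n+1} = w_n + (h/6)·(k1 + 2k2 + 2k3 + k4).
x=0.000000, w=1.700000:
  k1 = f(0.000000, 1.700000) = 3.096000
  k2 = f(0.220000, 2.381120) = 3.989519
  k3 = f(0.220000, 2.577694) = 4.280448
  k4 = f(0.440000, 3.583397) = 5.676969
  w ← 1.700000 + (0.44/6)·(k1 + 2k2 + 2k3 + k4) = 3.556279
w(0.44) ≈ 3.5563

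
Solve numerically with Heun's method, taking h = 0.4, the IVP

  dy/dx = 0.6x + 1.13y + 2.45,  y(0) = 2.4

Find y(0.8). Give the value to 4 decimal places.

Heun: k1 = f(x_n, y_n); k2 = f(x_n + h, y_n + h·k1); y_{n+1} = y_n + (h/2)·(k1 + k2).
x=0.000000, y=2.400000:
  k1 = f(0.000000, 2.400000) = 5.162000
  k2 = f(0.400000, 4.464800) = 7.735224
  y ← 2.400000 + (0.4/2)·(5.162000 + 7.735224) = 4.979445
x=0.400000, y=4.979445:
  k1 = f(0.400000, 4.979445) = 8.316773
  k2 = f(0.800000, 8.306154) = 12.315954
  y ← 4.979445 + (0.4/2)·(8.316773 + 12.315954) = 9.105990
y(0.8) ≈ 9.1060

9.1060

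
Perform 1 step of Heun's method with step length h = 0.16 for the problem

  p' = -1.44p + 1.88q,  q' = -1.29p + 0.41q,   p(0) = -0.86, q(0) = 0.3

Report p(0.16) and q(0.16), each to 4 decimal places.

Heun on (p,q): k1 = f(t_n, state_n); k2 = f(t_n + h, state_n + h·k1); state_{n+1} = state_n + (h/2)·(k1 + k2).
0.000000: (-0.860000, 0.300000)
  k1 = (1.802400, 1.232400)
  predictor → (-0.571616, 0.497184)
  k2 = (1.757833, 0.941230)
  → (-0.575181, 0.473890)
(p(0.16), q(0.16)) ≈ (-0.5752, 0.4739)

-0.5752, 0.4739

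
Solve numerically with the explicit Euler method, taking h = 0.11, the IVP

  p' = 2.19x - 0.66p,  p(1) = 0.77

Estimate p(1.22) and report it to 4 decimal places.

Euler: p_{n+1} = p_n + h·f(x_n, p_n).
x=1.000000, p=0.770000: f=1.681800 → p ← 0.770000 + 0.11·1.681800 = 0.954998
x=1.110000, p=0.954998: f=1.800601 → p ← 0.954998 + 0.11·1.800601 = 1.153064
p(1.22) ≈ 1.1531

1.1531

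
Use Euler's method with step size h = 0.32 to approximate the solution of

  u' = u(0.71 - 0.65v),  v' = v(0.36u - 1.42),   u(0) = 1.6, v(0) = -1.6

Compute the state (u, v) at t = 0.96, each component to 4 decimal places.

Euler on (u,v): u_{n+1} = u_n + h·u', v_{n+1} = v_n + h·v'.
0.000000: (1.600000, -1.600000); f=(2.800000, 1.350400) → (2.496000, -1.167872)
0.320000: (2.496000, -1.167872); f=(3.666916, 0.608975) → (3.669413, -0.973000)
0.640000: (3.669413, -0.973000); f=(4.926003, 0.096338) → (5.245734, -0.942172)
(u(0.96), v(0.96)) ≈ (5.2457, -0.9422)

5.2457, -0.9422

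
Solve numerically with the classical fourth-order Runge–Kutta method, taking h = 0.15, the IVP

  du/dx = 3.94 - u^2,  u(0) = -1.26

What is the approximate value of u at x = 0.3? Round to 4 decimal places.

RK4: k1 = f(x_n, u_n); k2 = f(x_n + h/2, u_n + (h/2)·k1); k3 = f(x_n + h/2, u_n + (h/2)·k2); k4 = f(x_n + h, u_n + h·k3); u_{n+1} = u_n + (h/6)·(k1 + 2k2 + 2k3 + k4).
x=0.000000, u=-1.260000:
  k1 = f(0.000000, -1.260000) = 2.352400
  k2 = f(0.075000, -1.083570) = 2.765876
  k3 = f(0.075000, -1.052559) = 2.832119
  k4 = f(0.150000, -0.835182) = 3.242471
  u ← -1.260000 + (0.15/6)·(k1 + 2k2 + 2k3 + k4) = -0.840228
x=0.150000, u=-0.840228:
  k1 = f(0.150000, -0.840228) = 3.234016
  k2 = f(0.225000, -0.597677) = 3.582782
  k3 = f(0.225000, -0.571520) = 3.613365
  k4 = f(0.300000, -0.298224) = 3.851063
  u ← -0.840228 + (0.15/6)·(k1 + 2k2 + 2k3 + k4) = -0.303294
u(0.3) ≈ -0.3033

-0.3033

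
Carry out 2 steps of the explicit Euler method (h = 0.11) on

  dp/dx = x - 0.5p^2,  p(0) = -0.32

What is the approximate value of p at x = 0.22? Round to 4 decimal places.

Euler: p_{n+1} = p_n + h·f(x_n, p_n).
x=0.000000, p=-0.320000: f=-0.051200 → p ← -0.320000 + 0.11·(-0.051200) = -0.325632
x=0.110000, p=-0.325632: f=0.056982 → p ← -0.325632 + 0.11·0.056982 = -0.319364
p(0.22) ≈ -0.3194

-0.3194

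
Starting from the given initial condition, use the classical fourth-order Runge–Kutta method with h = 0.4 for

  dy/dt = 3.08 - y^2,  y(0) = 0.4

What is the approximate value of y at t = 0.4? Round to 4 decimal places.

RK4: k1 = f(t_n, y_n); k2 = f(t_n + h/2, y_n + (h/2)·k1); k3 = f(t_n + h/2, y_n + (h/2)·k2); k4 = f(t_n + h, y_n + h·k3); y_{n+1} = y_n + (h/6)·(k1 + 2k2 + 2k3 + k4).
t=0.000000, y=0.400000:
  k1 = f(0.000000, 0.400000) = 2.920000
  k2 = f(0.200000, 0.984000) = 2.111744
  k3 = f(0.200000, 0.822349) = 2.403742
  k4 = f(0.400000, 1.361497) = 1.226326
  y ← 0.400000 + (0.4/6)·(k1 + 2k2 + 2k3 + k4) = 1.278487
y(0.4) ≈ 1.2785

1.2785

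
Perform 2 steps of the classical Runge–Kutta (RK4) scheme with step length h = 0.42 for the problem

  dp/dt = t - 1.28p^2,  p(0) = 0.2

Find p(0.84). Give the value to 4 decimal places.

RK4: k1 = f(t_n, p_n); k2 = f(t_n + h/2, p_n + (h/2)·k1); k3 = f(t_n + h/2, p_n + (h/2)·k2); k4 = f(t_n + h, p_n + h·k3); p_{n+1} = p_n + (h/6)·(k1 + 2k2 + 2k3 + k4).
t=0.000000, p=0.200000:
  k1 = f(0.000000, 0.200000) = -0.051200
  k2 = f(0.210000, 0.189248) = 0.164157
  k3 = f(0.210000, 0.234473) = 0.139629
  k4 = f(0.420000, 0.258644) = 0.334372
  p ← 0.200000 + (0.42/6)·(k1 + 2k2 + 2k3 + k4) = 0.262352
t=0.420000, p=0.262352:
  k1 = f(0.420000, 0.262352) = 0.331899
  k2 = f(0.630000, 0.332051) = 0.488870
  k3 = f(0.630000, 0.365015) = 0.459458
  k4 = f(0.840000, 0.455325) = 0.574630
  p ← 0.262352 + (0.42/6)·(k1 + 2k2 + 2k3 + k4) = 0.458575
p(0.84) ≈ 0.4586

0.4586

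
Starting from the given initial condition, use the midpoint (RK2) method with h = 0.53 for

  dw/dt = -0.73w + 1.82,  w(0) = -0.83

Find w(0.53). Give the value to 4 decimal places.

Midpoint: k1 = f(t_n, w_n); k2 = f(t_n + h/2, w_n + (h/2)·k1); w_{n+1} = w_n + h·k2.
t=0.000000, w=-0.830000:
  k1 = f(0.000000, -0.830000) = 2.425900
  k2 = f(0.265000, -0.187136) = 1.956610
  w ← -0.830000 + 0.53·1.956610 = 0.207003
w(0.53) ≈ 0.2070

0.2070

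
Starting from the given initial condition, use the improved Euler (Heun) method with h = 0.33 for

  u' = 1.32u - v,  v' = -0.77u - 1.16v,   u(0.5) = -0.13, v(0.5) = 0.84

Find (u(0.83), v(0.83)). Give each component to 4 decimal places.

Heun on (u,v): k1 = f(t_n, state_n); k2 = f(t_n + h, state_n + h·k1); state_{n+1} = state_n + (h/2)·(k1 + k2).
0.500000: (-0.130000, 0.840000)
  k1 = (-1.011600, -0.874300)
  predictor → (-0.463828, 0.551481)
  k2 = (-1.163734, -0.282570)
  → (-0.488930, 0.649116)
(u(0.83), v(0.83)) ≈ (-0.4889, 0.6491)

-0.4889, 0.6491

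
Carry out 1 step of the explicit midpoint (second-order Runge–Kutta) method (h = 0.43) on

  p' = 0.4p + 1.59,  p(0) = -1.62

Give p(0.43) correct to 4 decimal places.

-1.1801

Midpoint: k1 = f(s_n, p_n); k2 = f(s_n + h/2, p_n + (h/2)·k1); p_{n+1} = p_n + h·k2.
s=0.000000, p=-1.620000:
  k1 = f(0.000000, -1.620000) = 0.942000
  k2 = f(0.215000, -1.417470) = 1.023012
  p ← -1.620000 + 0.43·1.023012 = -1.180105
p(0.43) ≈ -1.1801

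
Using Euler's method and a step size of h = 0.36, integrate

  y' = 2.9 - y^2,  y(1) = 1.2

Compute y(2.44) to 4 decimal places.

1.7027

Euler: y_{n+1} = y_n + h·f(x_n, y_n).
x=1.000000, y=1.200000: f=1.460000 → y ← 1.200000 + 0.36·1.460000 = 1.725600
x=1.360000, y=1.725600: f=-0.077695 → y ← 1.725600 + 0.36·(-0.077695) = 1.697630
x=1.720000, y=1.697630: f=0.018054 → y ← 1.697630 + 0.36·0.018054 = 1.704129
x=2.080000, y=1.704129: f=-0.004055 → y ← 1.704129 + 0.36·(-0.004055) = 1.702669
y(2.44) ≈ 1.7027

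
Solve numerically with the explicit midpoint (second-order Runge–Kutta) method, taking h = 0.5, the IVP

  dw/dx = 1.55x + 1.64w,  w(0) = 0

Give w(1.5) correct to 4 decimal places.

Midpoint: k1 = f(x_n, w_n); k2 = f(x_n + h/2, w_n + (h/2)·k1); w_{n+1} = w_n + h·k2.
x=0.000000, w=0.000000:
  k1 = f(0.000000, 0.000000) = 0.000000
  k2 = f(0.250000, 0.000000) = 0.387500
  w ← 0.000000 + 0.5·0.387500 = 0.193750
x=0.500000, w=0.193750:
  k1 = f(0.500000, 0.193750) = 1.092750
  k2 = f(0.750000, 0.466938) = 1.928278
  w ← 0.193750 + 0.5·1.928278 = 1.157889
x=1.000000, w=1.157889:
  k1 = f(1.000000, 1.157889) = 3.448938
  k2 = f(1.250000, 2.020123) = 5.250502
  w ← 1.157889 + 0.5·5.250502 = 3.783140
w(1.5) ≈ 3.7831

3.7831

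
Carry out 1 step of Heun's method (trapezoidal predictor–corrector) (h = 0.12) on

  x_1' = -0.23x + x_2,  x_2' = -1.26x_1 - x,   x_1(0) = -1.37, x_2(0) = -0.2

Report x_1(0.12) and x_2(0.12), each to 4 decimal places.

-1.3832, 0.0018

Heun on (x_1,x_2): k1 = f(x_n, state_n); k2 = f(x_n + h, state_n + h·k1); state_{n+1} = state_n + (h/2)·(k1 + k2).
0.000000: (-1.370000, -0.200000)
  k1 = (-0.200000, 1.726200)
  predictor → (-1.394000, 0.007144)
  k2 = (-0.020456, 1.636440)
  → (-1.383227, 0.001758)
(x_1(0.12), x_2(0.12)) ≈ (-1.3832, 0.0018)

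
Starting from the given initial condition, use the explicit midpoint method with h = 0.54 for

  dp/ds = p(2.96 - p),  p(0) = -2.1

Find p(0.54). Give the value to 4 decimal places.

Midpoint: k1 = f(s_n, p_n); k2 = f(s_n + h/2, p_n + (h/2)·k1); p_{n+1} = p_n + h·k2.
s=0.000000, p=-2.100000:
  k1 = f(0.000000, -2.100000) = -10.626000
  k2 = f(0.270000, -4.969020) = -39.399459
  p ← -2.100000 + 0.54·(-39.399459) = -23.375708
p(0.54) ≈ -23.3757

-23.3757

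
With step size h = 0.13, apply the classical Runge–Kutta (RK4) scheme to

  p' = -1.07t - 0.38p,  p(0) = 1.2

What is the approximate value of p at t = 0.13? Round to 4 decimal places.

RK4: k1 = f(t_n, p_n); k2 = f(t_n + h/2, p_n + (h/2)·k1); k3 = f(t_n + h/2, p_n + (h/2)·k2); k4 = f(t_n + h, p_n + h·k3); p_{n+1} = p_n + (h/6)·(k1 + 2k2 + 2k3 + k4).
t=0.000000, p=1.200000:
  k1 = f(0.000000, 1.200000) = -0.456000
  k2 = f(0.065000, 1.170360) = -0.514287
  k3 = f(0.065000, 1.166571) = -0.512847
  k4 = f(0.130000, 1.133330) = -0.569765
  p ← 1.200000 + (0.13/6)·(k1 + 2k2 + 2k3 + k4) = 1.133266
p(0.13) ≈ 1.1333

1.1333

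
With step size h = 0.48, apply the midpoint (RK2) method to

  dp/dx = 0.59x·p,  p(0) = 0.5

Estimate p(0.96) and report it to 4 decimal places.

Midpoint: k1 = f(x_n, p_n); k2 = f(x_n + h/2, p_n + (h/2)·k1); p_{n+1} = p_n + h·k2.
x=0.000000, p=0.500000:
  k1 = f(0.000000, 0.500000) = 0.000000
  k2 = f(0.240000, 0.500000) = 0.070800
  p ← 0.500000 + 0.48·0.070800 = 0.533984
x=0.480000, p=0.533984:
  k1 = f(0.480000, 0.533984) = 0.151224
  k2 = f(0.720000, 0.570278) = 0.242254
  p ← 0.533984 + 0.48·0.242254 = 0.650266
p(0.96) ≈ 0.6503

0.6503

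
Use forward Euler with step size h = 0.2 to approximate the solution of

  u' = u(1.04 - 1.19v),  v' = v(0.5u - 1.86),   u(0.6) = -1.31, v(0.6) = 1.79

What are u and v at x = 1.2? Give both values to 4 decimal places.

-1.1193, 0.2459

Euler on (u,v): u_{n+1} = u_n + h·u', v_{n+1} = v_n + h·v'.
0.600000: (-1.310000, 1.790000); f=(1.428031, -4.501850) → (-1.024394, 0.889630)
0.800000: (-1.024394, 0.889630); f=(0.019115, -2.110378) → (-1.020571, 0.467554)
1.000000: (-1.020571, 0.467554); f=(-0.493558, -1.108238) → (-1.119283, 0.245907)
(u(1.2), v(1.2)) ≈ (-1.1193, 0.2459)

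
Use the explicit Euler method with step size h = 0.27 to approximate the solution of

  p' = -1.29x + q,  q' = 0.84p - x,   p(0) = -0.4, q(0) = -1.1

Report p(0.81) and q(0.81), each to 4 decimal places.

-1.6845, -1.8198

Euler on (p,q): p_{n+1} = p_n + h·p', q_{n+1} = q_n + h·q'.
0.000000: (-0.400000, -1.100000); f=(-1.100000, -0.336000) → (-0.697000, -1.190720)
0.270000: (-0.697000, -1.190720); f=(-1.539020, -0.855480) → (-1.112535, -1.421700)
0.540000: (-1.112535, -1.421700); f=(-2.118300, -1.474530) → (-1.684476, -1.819823)
(p(0.81), q(0.81)) ≈ (-1.6845, -1.8198)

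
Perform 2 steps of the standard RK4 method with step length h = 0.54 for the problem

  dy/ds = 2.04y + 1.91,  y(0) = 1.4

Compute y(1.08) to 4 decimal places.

RK4: k1 = f(s_n, y_n); k2 = f(s_n + h/2, y_n + (h/2)·k1); k3 = f(s_n + h/2, y_n + (h/2)·k2); k4 = f(s_n + h, y_n + h·k3); y_{n+1} = y_n + (h/6)·(k1 + 2k2 + 2k3 + k4).
s=0.000000, y=1.400000:
  k1 = f(0.000000, 1.400000) = 4.766000
  k2 = f(0.270000, 2.686820) = 7.391113
  k3 = f(0.270000, 3.395600) = 8.837025
  k4 = f(0.540000, 6.171993) = 14.500867
  y ← 1.400000 + (0.54/6)·(k1 + 2k2 + 2k3 + k4) = 6.055083
s=0.540000, y=6.055083:
  k1 = f(0.540000, 6.055083) = 14.262369
  k2 = f(0.810000, 9.905922) = 22.118082
  k3 = f(0.810000, 12.026965) = 26.445008
  k4 = f(1.080000, 20.335387) = 43.394190
  y ← 6.055083 + (0.54/6)·(k1 + 2k2 + 2k3 + k4) = 19.985529
y(1.08) ≈ 19.9855

19.9855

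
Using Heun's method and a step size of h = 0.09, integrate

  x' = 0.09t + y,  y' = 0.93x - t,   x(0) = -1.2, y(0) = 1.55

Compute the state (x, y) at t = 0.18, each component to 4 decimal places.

-0.9373, 1.3556

Heun on (x,y): k1 = f(t_n, state_n); k2 = f(t_n + h, state_n + h·k1); state_{n+1} = state_n + (h/2)·(k1 + k2).
0.000000: (-1.200000, 1.550000)
  k1 = (1.550000, -1.116000)
  predictor → (-1.060500, 1.449560)
  k2 = (1.457660, -1.076265)
  → (-1.064655, 1.451348)
0.090000: (-1.064655, 1.451348)
  k1 = (1.459448, -1.080129)
  predictor → (-0.933305, 1.354136)
  k2 = (1.370336, -1.047974)
  → (-0.937315, 1.355583)
(x(0.18), y(0.18)) ≈ (-0.9373, 1.3556)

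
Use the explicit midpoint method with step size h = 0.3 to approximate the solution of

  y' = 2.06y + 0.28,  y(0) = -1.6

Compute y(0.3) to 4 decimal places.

Midpoint: k1 = f(x_n, y_n); k2 = f(x_n + h/2, y_n + (h/2)·k1); y_{n+1} = y_n + h·k2.
x=0.000000, y=-1.600000:
  k1 = f(0.000000, -1.600000) = -3.016000
  k2 = f(0.150000, -2.052400) = -3.947944
  y ← -1.600000 + 0.3·(-3.947944) = -2.784383
y(0.3) ≈ -2.7844

-2.7844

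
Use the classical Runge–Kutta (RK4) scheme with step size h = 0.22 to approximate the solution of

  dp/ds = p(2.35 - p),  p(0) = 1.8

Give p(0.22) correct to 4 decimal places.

1.9878

RK4: k1 = f(s_n, p_n); k2 = f(s_n + h/2, p_n + (h/2)·k1); k3 = f(s_n + h/2, p_n + (h/2)·k2); k4 = f(s_n + h, p_n + h·k3); p_{n+1} = p_n + (h/6)·(k1 + 2k2 + 2k3 + k4).
s=0.000000, p=1.800000:
  k1 = f(0.000000, 1.800000) = 0.990000
  k2 = f(0.110000, 1.908900) = 0.842016
  k3 = f(0.110000, 1.892622) = 0.865644
  k4 = f(0.220000, 1.990442) = 0.715680
  p ← 1.800000 + (0.22/6)·(k1 + 2k2 + 2k3 + k4) = 1.987770
p(0.22) ≈ 1.9878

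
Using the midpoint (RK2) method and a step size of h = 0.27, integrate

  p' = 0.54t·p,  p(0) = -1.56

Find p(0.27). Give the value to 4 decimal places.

-1.5907

Midpoint: k1 = f(t_n, p_n); k2 = f(t_n + h/2, p_n + (h/2)·k1); p_{n+1} = p_n + h·k2.
t=0.000000, p=-1.560000:
  k1 = f(0.000000, -1.560000) = 0.000000
  k2 = f(0.135000, -1.560000) = -0.113724
  p ← -1.560000 + 0.27·(-0.113724) = -1.590705
p(0.27) ≈ -1.5907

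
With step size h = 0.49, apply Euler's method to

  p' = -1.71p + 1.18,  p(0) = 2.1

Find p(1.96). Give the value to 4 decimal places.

0.6910

Euler: p_{n+1} = p_n + h·f(t_n, p_n).
t=0.000000, p=2.100000: f=-2.411000 → p ← 2.100000 + 0.49·(-2.411000) = 0.918610
t=0.490000, p=0.918610: f=-0.390823 → p ← 0.918610 + 0.49·(-0.390823) = 0.727107
t=0.980000, p=0.727107: f=-0.063352 → p ← 0.727107 + 0.49·(-0.063352) = 0.696064
t=1.470000, p=0.696064: f=-0.010269 → p ← 0.696064 + 0.49·(-0.010269) = 0.691032
p(1.96) ≈ 0.6910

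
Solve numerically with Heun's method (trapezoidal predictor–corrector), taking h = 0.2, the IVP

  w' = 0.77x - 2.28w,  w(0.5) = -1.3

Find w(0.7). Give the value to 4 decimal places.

Heun: k1 = f(x_n, w_n); k2 = f(x_n + h, w_n + h·k1); w_{n+1} = w_n + (h/2)·(k1 + k2).
x=0.500000, w=-1.300000:
  k1 = f(0.500000, -1.300000) = 3.349000
  k2 = f(0.700000, -0.630200) = 1.975856
  w ← -1.300000 + (0.2/2)·(3.349000 + 1.975856) = -0.767514
w(0.7) ≈ -0.7675

-0.7675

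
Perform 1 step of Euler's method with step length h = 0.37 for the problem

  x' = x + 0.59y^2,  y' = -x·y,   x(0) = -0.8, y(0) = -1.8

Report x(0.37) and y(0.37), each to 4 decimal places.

Euler on (x,y): x_{n+1} = x_n + h·x', y_{n+1} = y_n + h·y'.
0.000000: (-0.800000, -1.800000); f=(1.111600, -1.440000) → (-0.388708, -2.332800)
(x(0.37), y(0.37)) ≈ (-0.3887, -2.3328)

-0.3887, -2.3328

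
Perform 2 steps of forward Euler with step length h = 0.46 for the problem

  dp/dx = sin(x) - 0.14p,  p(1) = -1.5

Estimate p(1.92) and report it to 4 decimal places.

-0.4937

Euler: p_{n+1} = p_n + h·f(x_n, p_n).
x=1.000000, p=-1.500000: f=1.051471 → p ← -1.500000 + 0.46·1.051471 = -1.016323
x=1.460000, p=-1.016323: f=1.136154 → p ← -1.016323 + 0.46·1.136154 = -0.493693
p(1.92) ≈ -0.4937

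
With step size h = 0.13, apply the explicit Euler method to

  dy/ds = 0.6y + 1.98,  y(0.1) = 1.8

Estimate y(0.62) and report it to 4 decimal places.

3.5872

Euler: y_{n+1} = y_n + h·f(s_n, y_n).
s=0.100000, y=1.800000: f=3.060000 → y ← 1.800000 + 0.13·3.060000 = 2.197800
s=0.230000, y=2.197800: f=3.298680 → y ← 2.197800 + 0.13·3.298680 = 2.626628
s=0.360000, y=2.626628: f=3.555977 → y ← 2.626628 + 0.13·3.555977 = 3.088905
s=0.490000, y=3.088905: f=3.833343 → y ← 3.088905 + 0.13·3.833343 = 3.587240
y(0.62) ≈ 3.5872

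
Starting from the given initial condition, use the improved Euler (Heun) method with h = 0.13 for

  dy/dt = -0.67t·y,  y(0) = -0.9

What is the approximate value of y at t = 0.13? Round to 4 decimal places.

Heun: k1 = f(t_n, y_n); k2 = f(t_n + h, y_n + h·k1); y_{n+1} = y_n + (h/2)·(k1 + k2).
t=0.000000, y=-0.900000:
  k1 = f(0.000000, -0.900000) = 0.000000
  k2 = f(0.130000, -0.900000) = 0.078390
  y ← -0.900000 + (0.13/2)·(0.000000 + 0.078390) = -0.894905
y(0.13) ≈ -0.8949

-0.8949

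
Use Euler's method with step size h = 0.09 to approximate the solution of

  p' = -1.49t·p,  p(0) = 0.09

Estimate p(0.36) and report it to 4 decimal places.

Euler: p_{n+1} = p_n + h·f(t_n, p_n).
t=0.000000, p=0.090000: f=0.000000 → p ← 0.090000 + 0.09·0.000000 = 0.090000
t=0.090000, p=0.090000: f=-0.012069 → p ← 0.090000 + 0.09·(-0.012069) = 0.088914
t=0.180000, p=0.088914: f=-0.023847 → p ← 0.088914 + 0.09·(-0.023847) = 0.086768
t=0.270000, p=0.086768: f=-0.034907 → p ← 0.086768 + 0.09·(-0.034907) = 0.083626
p(0.36) ≈ 0.0836

0.0836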